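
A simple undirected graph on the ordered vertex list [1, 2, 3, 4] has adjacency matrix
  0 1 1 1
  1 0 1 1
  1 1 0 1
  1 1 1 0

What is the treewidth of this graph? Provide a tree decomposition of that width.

A single bag containing all 4 vertices is trivially a valid decomposition of width 3. For the lower bound, the 4 vertices {1, 2, 3, 4} are pairwise adjacent, and any tree decomposition puts a clique entirely inside one bag — forcing width ≥ 3. Combining the bounds, tw(G) = 3.

Treewidth 3.
One such decomposition:
Bags: B1 = {1, 2, 3, 4}
Tree: (single bag)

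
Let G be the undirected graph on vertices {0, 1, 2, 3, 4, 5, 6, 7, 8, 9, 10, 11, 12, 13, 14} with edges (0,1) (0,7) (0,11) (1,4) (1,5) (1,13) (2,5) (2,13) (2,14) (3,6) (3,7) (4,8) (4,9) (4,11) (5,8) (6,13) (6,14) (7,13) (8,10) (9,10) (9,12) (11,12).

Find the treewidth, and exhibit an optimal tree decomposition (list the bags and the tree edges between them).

Each bag holds 4 vertices, so the decomposition has width 3, which upper-bounds the treewidth. For the lower bound: the 4 vertex sets {3,6,14}, {7}, {13}, {0,1,2,5} are disjoint, each induces a connected subgraph, and every pair is joined by at least one edge of G. Contracting each set to a single vertex therefore yields K_{4} as a minor, and since treewidth is minor-monotone, tw(G) ≥ tw(K_{4}) = 3. Hence tw(G) = 3 exactly.

Treewidth 3.
One such decomposition:
Bags: B1 = {3, 6, 7, 14}  B2 = {6, 7, 13, 14}  B3 = {2, 7, 13, 14}  B4 = {0, 2, 7, 13}  B5 = {0, 1, 2, 13}  B6 = {0, 1, 2, 5}  B7 = {0, 1, 5, 11}  B8 = {1, 4, 5, 11}  B9 = {4, 5, 8, 11}  B10 = {4, 8, 11, 12}  B11 = {4, 8, 9, 12}  B12 = {8, 9, 10, 12}
Tree: B1–B2, B2–B3, B3–B4, B4–B5, B5–B6, B6–B7, B7–B8, B8–B9, B9–B10, B10–B11, B11–B12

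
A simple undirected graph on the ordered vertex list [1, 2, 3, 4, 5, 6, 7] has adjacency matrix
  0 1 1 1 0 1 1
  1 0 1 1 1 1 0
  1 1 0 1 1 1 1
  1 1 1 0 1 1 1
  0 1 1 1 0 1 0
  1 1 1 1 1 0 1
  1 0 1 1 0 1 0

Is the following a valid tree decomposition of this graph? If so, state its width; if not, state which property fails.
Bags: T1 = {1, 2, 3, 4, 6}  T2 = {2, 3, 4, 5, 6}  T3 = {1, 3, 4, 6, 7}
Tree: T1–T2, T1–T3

Vertex coverage: the bags together contain {1, 2, 3, 4, 5, 6, 7}, the full vertex set. Edge coverage: each edge of G has both endpoints in at least one bag. Running intersection: for every vertex, the bags containing it form a connected subtree. All three properties hold, so this is a valid tree decomposition of width max|bag| − 1 = 4, and hence tw(G) ≤ 4.

Yes; width 4.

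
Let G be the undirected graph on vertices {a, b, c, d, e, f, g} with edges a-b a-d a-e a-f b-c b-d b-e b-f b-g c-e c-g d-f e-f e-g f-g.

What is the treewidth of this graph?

A width-3 tree decomposition is:
Bags: B1 = {b, e, f, g}  B2 = {a, b, e, f}  B3 = {b, c, e, g}  B4 = {a, b, d, f}
Tree: B1–B2, B1–B3, B2–B4
Every bag has size at most 4, so the width is 4 − 1 = 3 and tw(G) ≤ 3. For the lower bound, the 4 vertices {b, c, e, g} are pairwise adjacent, and any tree decomposition puts a clique entirely inside one bag — forcing width ≥ 3. Hence tw(G) = 3 exactly.

3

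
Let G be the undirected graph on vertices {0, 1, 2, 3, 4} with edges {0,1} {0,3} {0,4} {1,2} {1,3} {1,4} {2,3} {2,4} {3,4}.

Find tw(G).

A width-3 tree decomposition is:
Bags: B1 = {0, 1, 3, 4}  B2 = {1, 2, 3, 4}
Tree: B1–B2
Every bag has size at most 4, so the width is 4 − 1 = 3 and tw(G) ≤ 3. Conversely, {0, 1, 3, 4} is a clique of size 4, and the vertices of any clique must share a bag in every tree decomposition; so some bag has ≥ 4 vertices and tw(G) ≥ 3. Combining the bounds, tw(G) = 3.

3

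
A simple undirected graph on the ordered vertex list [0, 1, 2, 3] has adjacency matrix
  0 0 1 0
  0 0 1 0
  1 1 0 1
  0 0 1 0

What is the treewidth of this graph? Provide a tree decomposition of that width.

Every bag has size at most 2, so the width is 2 − 1 = 1 and tw(G) ≤ 1. G has an edge, so its treewidth is at least 1. Therefore the treewidth is 1.

Treewidth 1.
Bags: B1 = {1, 2}  B2 = {2, 3}  B3 = {0, 2}
Tree: B1–B2, B1–B3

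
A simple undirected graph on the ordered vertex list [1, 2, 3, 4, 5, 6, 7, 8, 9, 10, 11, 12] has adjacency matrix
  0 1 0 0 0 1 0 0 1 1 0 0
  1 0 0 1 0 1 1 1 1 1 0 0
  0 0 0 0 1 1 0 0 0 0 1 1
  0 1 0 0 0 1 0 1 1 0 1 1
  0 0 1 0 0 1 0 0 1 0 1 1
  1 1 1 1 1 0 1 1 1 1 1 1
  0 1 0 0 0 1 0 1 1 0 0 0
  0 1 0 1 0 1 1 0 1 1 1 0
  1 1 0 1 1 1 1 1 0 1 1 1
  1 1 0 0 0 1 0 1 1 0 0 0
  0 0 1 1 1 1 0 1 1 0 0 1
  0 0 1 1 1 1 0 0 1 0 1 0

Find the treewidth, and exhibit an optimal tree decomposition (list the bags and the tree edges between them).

Treewidth 4.
Bags: B1 = {4, 6, 8, 9, 11}  B2 = {4, 6, 9, 11, 12}  B3 = {5, 6, 9, 11, 12}  B4 = {2, 4, 6, 8, 9}  B5 = {2, 6, 7, 8, 9}  B6 = {2, 6, 8, 9, 10}  B7 = {1, 2, 6, 9, 10}  B8 = {3, 5, 6, 11, 12}
Tree: B1–B2, B2–B3, B1–B4, B4–B5, B4–B6, B6–B7, B3–B8

Each bag holds 5 vertices, so the decomposition has width 4, which upper-bounds the treewidth. On the other hand G contains the 5-clique {2, 6, 8, 9, 10}. A clique must lie in a single bag of any decomposition, so no decomposition can have width below 4. Hence tw(G) = 4 exactly.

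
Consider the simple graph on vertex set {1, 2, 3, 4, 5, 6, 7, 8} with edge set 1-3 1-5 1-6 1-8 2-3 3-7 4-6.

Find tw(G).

A width-1 tree decomposition is:
Bags: B1 = {1, 6}  B2 = {1, 3}  B3 = {1, 5}  B4 = {3, 7}  B5 = {1, 8}  B6 = {2, 3}  B7 = {4, 6}
Tree: B1–B2, B2–B3, B2–B4, B2–B5, B4–B6, B1–B7
The largest bag has 2 vertices, giving width 1; this decomposition certifies tw(G) ≤ 1. Since G has at least one edge (e.g. 1–6), it is not an edgeless graph, so tw(G) ≥ 1. The upper and lower bounds meet at 1, so that is the treewidth.

1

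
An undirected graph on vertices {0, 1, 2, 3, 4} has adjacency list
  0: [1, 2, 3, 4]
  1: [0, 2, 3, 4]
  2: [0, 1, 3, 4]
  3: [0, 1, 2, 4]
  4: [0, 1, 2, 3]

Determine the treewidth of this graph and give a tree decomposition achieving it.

Treewidth 4.
One optimal decomposition is:
Bags: B1 = {0, 1, 2, 3, 4}
Tree: (single bag)

A single bag containing all 5 vertices is trivially a valid decomposition of width 4. For the lower bound, the 5 vertices {0, 1, 2, 3, 4} are pairwise adjacent, and any tree decomposition puts a clique entirely inside one bag — forcing width ≥ 4. Combining the bounds, tw(G) = 4.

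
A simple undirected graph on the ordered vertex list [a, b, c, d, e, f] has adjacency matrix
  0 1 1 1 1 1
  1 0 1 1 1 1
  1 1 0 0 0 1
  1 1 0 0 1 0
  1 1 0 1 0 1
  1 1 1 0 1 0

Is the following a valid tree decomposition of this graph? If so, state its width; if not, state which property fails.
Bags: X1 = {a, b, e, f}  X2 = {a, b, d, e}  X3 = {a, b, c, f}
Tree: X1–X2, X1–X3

Checking the three conditions: (i) the bags cover all of {a, b, c, d, e, f}; (ii) for each edge, some bag contains both endpoints; (iii) the bags containing any fixed vertex form a subtree. All hold, so the decomposition is valid with width 4 − 1 = 3.

Yes; width 3.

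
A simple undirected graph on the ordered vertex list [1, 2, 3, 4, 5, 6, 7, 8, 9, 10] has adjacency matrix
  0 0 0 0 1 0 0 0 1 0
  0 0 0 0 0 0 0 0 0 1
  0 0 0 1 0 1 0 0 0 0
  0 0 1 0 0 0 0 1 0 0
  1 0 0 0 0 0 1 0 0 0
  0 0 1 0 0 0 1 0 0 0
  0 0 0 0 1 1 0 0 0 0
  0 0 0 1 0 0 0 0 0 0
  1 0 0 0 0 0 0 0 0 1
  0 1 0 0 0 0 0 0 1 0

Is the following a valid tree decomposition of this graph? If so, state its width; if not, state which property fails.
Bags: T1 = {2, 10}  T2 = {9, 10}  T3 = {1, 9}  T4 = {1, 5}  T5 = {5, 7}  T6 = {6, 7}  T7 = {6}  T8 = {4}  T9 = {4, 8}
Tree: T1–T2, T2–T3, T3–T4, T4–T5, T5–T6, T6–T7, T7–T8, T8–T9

A tree decomposition must satisfy three properties: every vertex lies in some bag; for every edge, both endpoints lie together in some bag; and for every vertex, the bags containing it form a connected subtree. Here vertex 3 appears in no bag, so the decomposition is invalid.

No — vertex 3 appears in no bag.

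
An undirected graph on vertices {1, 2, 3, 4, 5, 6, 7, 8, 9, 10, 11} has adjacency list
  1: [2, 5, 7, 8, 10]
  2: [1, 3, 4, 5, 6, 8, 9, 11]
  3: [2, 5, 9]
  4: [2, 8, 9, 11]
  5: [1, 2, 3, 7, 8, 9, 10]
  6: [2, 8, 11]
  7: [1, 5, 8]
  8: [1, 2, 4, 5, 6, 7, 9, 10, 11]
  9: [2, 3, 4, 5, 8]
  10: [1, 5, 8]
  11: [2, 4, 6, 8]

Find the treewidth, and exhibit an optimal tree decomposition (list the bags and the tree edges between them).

Every bag has size at most 4, so the width is 4 − 1 = 3 and tw(G) ≤ 3. Conversely, {1, 2, 5, 8} is a clique of size 4, and the vertices of any clique must share a bag in every tree decomposition; so some bag has ≥ 4 vertices and tw(G) ≥ 3. Therefore the treewidth is 3.

Treewidth 3.
One optimal decomposition is:
Bags: B1 = {2, 4, 8, 9}  B2 = {2, 4, 8, 11}  B3 = {2, 5, 8, 9}  B4 = {2, 3, 5, 9}  B5 = {1, 2, 5, 8}  B6 = {1, 5, 7, 8}  B7 = {2, 6, 8, 11}  B8 = {1, 5, 8, 10}
Tree: B1–B2, B1–B3, B3–B4, B3–B5, B5–B6, B2–B7, B5–B8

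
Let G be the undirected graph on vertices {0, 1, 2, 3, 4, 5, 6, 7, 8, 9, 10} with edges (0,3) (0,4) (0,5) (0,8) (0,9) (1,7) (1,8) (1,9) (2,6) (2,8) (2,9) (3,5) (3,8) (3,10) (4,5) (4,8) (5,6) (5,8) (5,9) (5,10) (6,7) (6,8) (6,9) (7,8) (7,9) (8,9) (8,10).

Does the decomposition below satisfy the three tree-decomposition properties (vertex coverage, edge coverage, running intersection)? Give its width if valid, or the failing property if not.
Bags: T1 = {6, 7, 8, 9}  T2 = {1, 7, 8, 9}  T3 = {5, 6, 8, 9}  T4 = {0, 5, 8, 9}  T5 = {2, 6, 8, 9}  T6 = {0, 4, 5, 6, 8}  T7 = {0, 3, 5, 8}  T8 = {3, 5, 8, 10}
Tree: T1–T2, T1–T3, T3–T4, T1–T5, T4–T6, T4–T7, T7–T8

A tree decomposition must satisfy three properties: every vertex lies in some bag; for every edge, both endpoints lie together in some bag; and for every vertex, the bags containing it form a connected subtree. Here bags containing vertex 6 are not connected in the tree, so the decomposition is invalid.

No — bags containing vertex 6 are not connected in the tree.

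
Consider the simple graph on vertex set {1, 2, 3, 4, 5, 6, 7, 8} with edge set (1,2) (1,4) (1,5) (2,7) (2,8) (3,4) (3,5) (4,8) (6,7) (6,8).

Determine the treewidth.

2

A width-2 tree decomposition is:
Bags: B1 = {2, 6, 7}  B2 = {2, 6, 8}  B3 = {1, 2, 8}  B4 = {1, 4, 8}  B5 = {1, 4, 5}  B6 = {3, 4, 5}
Tree: B1–B2, B2–B3, B3–B4, B4–B5, B5–B6
Every bag has size at most 3, so the width is 3 − 1 = 2 and tw(G) ≤ 2. Since 7–6–8–2–7 is a cycle in G, G is not acyclic. Forests are exactly the graphs of treewidth ≤ 1, so tw(G) ≥ 2. Therefore the treewidth is 2.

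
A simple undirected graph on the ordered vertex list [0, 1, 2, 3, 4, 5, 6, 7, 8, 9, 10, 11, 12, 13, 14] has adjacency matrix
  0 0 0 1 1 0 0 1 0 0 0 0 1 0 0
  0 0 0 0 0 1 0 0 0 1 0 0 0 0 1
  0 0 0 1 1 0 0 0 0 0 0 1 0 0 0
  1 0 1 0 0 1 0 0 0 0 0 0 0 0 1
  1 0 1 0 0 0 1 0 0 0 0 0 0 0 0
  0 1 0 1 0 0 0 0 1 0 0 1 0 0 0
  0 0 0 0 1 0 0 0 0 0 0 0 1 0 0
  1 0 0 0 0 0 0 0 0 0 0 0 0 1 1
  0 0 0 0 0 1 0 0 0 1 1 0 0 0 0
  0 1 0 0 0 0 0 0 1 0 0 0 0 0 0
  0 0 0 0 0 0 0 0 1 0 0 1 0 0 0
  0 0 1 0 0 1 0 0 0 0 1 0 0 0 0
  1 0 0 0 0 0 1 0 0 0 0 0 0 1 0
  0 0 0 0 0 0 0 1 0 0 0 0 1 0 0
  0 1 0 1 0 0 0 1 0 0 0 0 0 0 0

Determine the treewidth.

3

A width-3 tree decomposition is:
Bags: B1 = {4, 6, 12, 13}  B2 = {0, 4, 12, 13}  B3 = {0, 4, 7, 13}  B4 = {0, 2, 4, 7}  B5 = {0, 2, 3, 7}  B6 = {2, 3, 7, 14}  B7 = {2, 3, 11, 14}  B8 = {3, 5, 11, 14}  B9 = {1, 5, 11, 14}  B10 = {1, 5, 10, 11}  B11 = {1, 5, 8, 10}  B12 = {1, 8, 9, 10}
Tree: B1–B2, B2–B3, B3–B4, B4–B5, B5–B6, B6–B7, B7–B8, B8–B9, B9–B10, B10–B11, B11–B12
Every bag has size at most 4, so the width is 4 − 1 = 3 and tw(G) ≤ 3. For the lower bound: the 4 vertex sets {6,12,13}, {4}, {0}, {2,3,7,14} are disjoint, each induces a connected subgraph, and every pair is joined by at least one edge of G. Contracting each set to a single vertex therefore yields K_{4} as a minor, and since treewidth is minor-monotone, tw(G) ≥ tw(K_{4}) = 3. Combining the bounds, tw(G) = 3.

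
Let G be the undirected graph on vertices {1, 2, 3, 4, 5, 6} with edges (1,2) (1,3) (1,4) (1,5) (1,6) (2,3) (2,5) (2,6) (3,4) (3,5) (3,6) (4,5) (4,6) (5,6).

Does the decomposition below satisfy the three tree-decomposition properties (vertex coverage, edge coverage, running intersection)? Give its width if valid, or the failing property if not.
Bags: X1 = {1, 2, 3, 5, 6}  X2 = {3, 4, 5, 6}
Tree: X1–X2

No — edge (1,4) lies in no bag.

A tree decomposition must satisfy three properties: every vertex lies in some bag; for every edge, both endpoints lie together in some bag; and for every vertex, the bags containing it form a connected subtree. Here edge (1,4) lies in no bag, so the decomposition is invalid.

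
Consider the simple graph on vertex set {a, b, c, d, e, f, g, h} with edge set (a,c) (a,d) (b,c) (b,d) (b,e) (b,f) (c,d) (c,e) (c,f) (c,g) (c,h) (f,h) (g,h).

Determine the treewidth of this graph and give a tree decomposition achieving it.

Every bag has size at most 3, so the width is 3 − 1 = 2 and tw(G) ≤ 2. For the lower bound, the 3 vertices {c, g, h} are pairwise adjacent, and any tree decomposition puts a clique entirely inside one bag — forcing width ≥ 2. Hence tw(G) = 2 exactly.

Treewidth 2.
Bags: B1 = {b, c, e}  B2 = {b, c, f}  B3 = {c, f, h}  B4 = {b, c, d}  B5 = {a, c, d}  B6 = {c, g, h}
Tree: B1–B2, B2–B3, B2–B4, B4–B5, B3–B6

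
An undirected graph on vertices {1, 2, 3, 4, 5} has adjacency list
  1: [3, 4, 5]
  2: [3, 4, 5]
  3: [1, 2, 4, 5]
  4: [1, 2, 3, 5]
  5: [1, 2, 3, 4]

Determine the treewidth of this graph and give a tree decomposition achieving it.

The largest bag has 4 vertices, giving width 3; this decomposition certifies tw(G) ≤ 3. On the other hand G contains the 4-clique {1, 3, 4, 5}. A clique must lie in a single bag of any decomposition, so no decomposition can have width below 3. Therefore the treewidth is 3.

Treewidth 3.
One such decomposition:
Bags: B1 = {1, 3, 4, 5}  B2 = {2, 3, 4, 5}
Tree: B1–B2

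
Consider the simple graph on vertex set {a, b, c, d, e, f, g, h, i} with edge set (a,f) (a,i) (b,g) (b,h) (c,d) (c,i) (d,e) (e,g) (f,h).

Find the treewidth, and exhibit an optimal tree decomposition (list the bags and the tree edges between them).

Every bag has size at most 3, so the width is 3 − 1 = 2 and tw(G) ≤ 2. For the lower bound, G contains the cycle h–f–a–i–c–d–e–g–b–h, so G is not a forest; only forests have treewidth ≤ 1, hence tw(G) ≥ 2. Hence tw(G) = 2 exactly.

Treewidth 2.
Bags: B1 = {a, f, h}  B2 = {a, h, i}  B3 = {c, h, i}  B4 = {c, d, h}  B5 = {d, e, h}  B6 = {e, g, h}  B7 = {b, g, h}
Tree: B1–B2, B2–B3, B3–B4, B4–B5, B5–B6, B6–B7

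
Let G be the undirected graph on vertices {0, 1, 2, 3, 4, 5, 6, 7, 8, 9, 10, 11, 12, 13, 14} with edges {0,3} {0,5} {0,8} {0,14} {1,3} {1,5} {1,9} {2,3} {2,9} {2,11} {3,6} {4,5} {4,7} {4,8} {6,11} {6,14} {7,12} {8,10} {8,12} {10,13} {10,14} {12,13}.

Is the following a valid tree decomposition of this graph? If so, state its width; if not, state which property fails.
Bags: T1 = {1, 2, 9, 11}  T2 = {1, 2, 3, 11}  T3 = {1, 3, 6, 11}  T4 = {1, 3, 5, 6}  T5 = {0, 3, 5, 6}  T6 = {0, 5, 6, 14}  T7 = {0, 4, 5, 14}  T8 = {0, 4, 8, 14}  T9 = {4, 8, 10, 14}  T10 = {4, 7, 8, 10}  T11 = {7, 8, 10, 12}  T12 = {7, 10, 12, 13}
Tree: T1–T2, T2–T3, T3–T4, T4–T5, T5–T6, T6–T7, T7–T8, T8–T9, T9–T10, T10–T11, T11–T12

Vertex coverage: the bags together contain {0, 1, 2, 3, 4, 5, 6, 7, 8, 9, 10, 11, 12, 13, 14}, the full vertex set. Edge coverage: each edge of G has both endpoints in at least one bag. Running intersection: for every vertex, the bags containing it form a connected subtree. All three properties hold, so this is a valid tree decomposition of width max|bag| − 1 = 3, and hence tw(G) ≤ 3.

Yes; width 3.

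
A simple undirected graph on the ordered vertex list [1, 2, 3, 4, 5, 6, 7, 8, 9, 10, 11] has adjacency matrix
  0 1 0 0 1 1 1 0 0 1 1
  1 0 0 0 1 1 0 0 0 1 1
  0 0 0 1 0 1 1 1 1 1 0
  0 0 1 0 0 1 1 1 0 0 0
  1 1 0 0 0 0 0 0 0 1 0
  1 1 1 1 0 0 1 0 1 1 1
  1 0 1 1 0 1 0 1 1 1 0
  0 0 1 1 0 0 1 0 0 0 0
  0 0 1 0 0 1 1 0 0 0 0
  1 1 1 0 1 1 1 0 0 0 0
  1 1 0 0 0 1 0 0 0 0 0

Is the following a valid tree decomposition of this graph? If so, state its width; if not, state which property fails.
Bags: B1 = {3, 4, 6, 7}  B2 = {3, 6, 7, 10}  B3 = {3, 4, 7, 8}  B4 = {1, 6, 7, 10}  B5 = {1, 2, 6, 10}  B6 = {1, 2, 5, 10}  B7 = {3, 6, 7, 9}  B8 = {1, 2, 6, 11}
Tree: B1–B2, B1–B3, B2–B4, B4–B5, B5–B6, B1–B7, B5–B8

Yes; width 3.

Vertex coverage: the bags together contain {1, 2, 3, 4, 5, 6, 7, 8, 9, 10, 11}, the full vertex set. Edge coverage: each edge of G has both endpoints in at least one bag. Running intersection: for every vertex, the bags containing it form a connected subtree. All three properties hold, so this is a valid tree decomposition of width max|bag| − 1 = 3, and hence tw(G) ≤ 3.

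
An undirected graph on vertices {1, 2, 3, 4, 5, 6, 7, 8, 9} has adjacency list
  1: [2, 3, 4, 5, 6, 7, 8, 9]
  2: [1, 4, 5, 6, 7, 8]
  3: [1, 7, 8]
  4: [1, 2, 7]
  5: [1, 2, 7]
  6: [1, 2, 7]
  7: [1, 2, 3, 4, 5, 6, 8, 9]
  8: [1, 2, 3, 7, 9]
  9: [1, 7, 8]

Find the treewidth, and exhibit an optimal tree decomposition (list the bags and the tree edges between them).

Each bag holds 4 vertices, so the decomposition has width 3, which upper-bounds the treewidth. On the other hand G contains the 4-clique {1, 7, 8, 9}. A clique must lie in a single bag of any decomposition, so no decomposition can have width below 3. Therefore the treewidth is 3.

Treewidth 3.
One optimal decomposition is:
Bags: B1 = {1, 3, 7, 8}  B2 = {1, 7, 8, 9}  B3 = {1, 2, 7, 8}  B4 = {1, 2, 6, 7}  B5 = {1, 2, 5, 7}  B6 = {1, 2, 4, 7}
Tree: B1–B2, B1–B3, B3–B4, B3–B5, B4–B6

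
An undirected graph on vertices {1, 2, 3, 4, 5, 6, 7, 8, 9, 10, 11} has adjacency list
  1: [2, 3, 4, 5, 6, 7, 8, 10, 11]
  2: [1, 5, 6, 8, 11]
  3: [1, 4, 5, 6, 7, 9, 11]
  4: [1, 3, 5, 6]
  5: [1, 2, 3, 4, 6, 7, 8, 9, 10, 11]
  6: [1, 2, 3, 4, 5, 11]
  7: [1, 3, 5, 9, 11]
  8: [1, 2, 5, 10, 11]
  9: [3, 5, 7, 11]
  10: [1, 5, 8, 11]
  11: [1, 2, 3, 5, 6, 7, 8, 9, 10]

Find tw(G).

A width-4 tree decomposition is:
Bags: B1 = {1, 3, 5, 6, 11}  B2 = {1, 2, 5, 6, 11}  B3 = {1, 2, 5, 8, 11}  B4 = {1, 5, 8, 10, 11}  B5 = {1, 3, 5, 7, 11}  B6 = {1, 3, 4, 5, 6}  B7 = {3, 5, 7, 9, 11}
Tree: B1–B2, B2–B3, B3–B4, B1–B5, B1–B6, B5–B7
The largest bag has 5 vertices, giving width 4; this decomposition certifies tw(G) ≤ 4. Conversely, {1, 5, 8, 10, 11} is a clique of size 5, and the vertices of any clique must share a bag in every tree decomposition; so some bag has ≥ 5 vertices and tw(G) ≥ 4. Hence tw(G) = 4 exactly.

4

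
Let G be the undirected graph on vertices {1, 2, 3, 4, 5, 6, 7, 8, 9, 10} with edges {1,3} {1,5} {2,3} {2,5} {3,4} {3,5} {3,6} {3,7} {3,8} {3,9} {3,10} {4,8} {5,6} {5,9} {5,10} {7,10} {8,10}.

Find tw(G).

2

A width-2 tree decomposition is:
Bags: B1 = {3, 8, 10}  B2 = {3, 5, 10}  B3 = {1, 3, 5}  B4 = {3, 7, 10}  B5 = {3, 4, 8}  B6 = {3, 5, 9}  B7 = {3, 5, 6}  B8 = {2, 3, 5}
Tree: B1–B2, B2–B3, B1–B4, B1–B5, B3–B6, B3–B7, B3–B8
Each bag holds 3 vertices, so the decomposition has width 2, which upper-bounds the treewidth. For the lower bound, the 3 vertices {3, 8, 10} are pairwise adjacent, and any tree decomposition puts a clique entirely inside one bag — forcing width ≥ 2. Hence tw(G) = 2 exactly.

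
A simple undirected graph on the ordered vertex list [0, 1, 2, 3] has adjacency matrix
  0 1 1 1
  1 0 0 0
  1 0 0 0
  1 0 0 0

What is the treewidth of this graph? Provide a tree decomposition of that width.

Each bag holds 2 vertices, so the decomposition has width 1, which upper-bounds the treewidth. Since G has at least one edge (e.g. 2–0), it is not an edgeless graph, so tw(G) ≥ 1. The upper and lower bounds meet at 1, so that is the treewidth.

Treewidth 1.
One such decomposition:
Bags: B1 = {0, 2}  B2 = {0, 3}  B3 = {0, 1}
Tree: B1–B2, B1–B3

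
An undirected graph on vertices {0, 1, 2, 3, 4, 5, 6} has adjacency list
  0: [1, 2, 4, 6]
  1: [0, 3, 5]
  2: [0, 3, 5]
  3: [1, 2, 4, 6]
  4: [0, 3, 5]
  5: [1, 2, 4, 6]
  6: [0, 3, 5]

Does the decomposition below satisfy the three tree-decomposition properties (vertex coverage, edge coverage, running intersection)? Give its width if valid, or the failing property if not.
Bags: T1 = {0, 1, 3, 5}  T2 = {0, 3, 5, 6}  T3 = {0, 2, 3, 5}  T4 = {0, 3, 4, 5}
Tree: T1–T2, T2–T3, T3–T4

Vertex coverage: the bags together contain {0, 1, 2, 3, 4, 5, 6}, the full vertex set. Edge coverage: each edge of G has both endpoints in at least one bag. Running intersection: for every vertex, the bags containing it form a connected subtree. All three properties hold, so this is a valid tree decomposition of width max|bag| − 1 = 3, and hence tw(G) ≤ 3.

Yes; width 3.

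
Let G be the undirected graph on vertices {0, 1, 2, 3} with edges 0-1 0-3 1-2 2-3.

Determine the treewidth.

2

A width-2 tree decomposition is:
Bags: B1 = {0, 1, 3}  B2 = {1, 2, 3}
Tree: B1–B2
Every bag has size at most 3, so the width is 3 − 1 = 2 and tw(G) ≤ 2. Since 3–0–1–2–3 is a cycle in G, G is not acyclic. Forests are exactly the graphs of treewidth ≤ 1, so tw(G) ≥ 2. Hence tw(G) = 2 exactly.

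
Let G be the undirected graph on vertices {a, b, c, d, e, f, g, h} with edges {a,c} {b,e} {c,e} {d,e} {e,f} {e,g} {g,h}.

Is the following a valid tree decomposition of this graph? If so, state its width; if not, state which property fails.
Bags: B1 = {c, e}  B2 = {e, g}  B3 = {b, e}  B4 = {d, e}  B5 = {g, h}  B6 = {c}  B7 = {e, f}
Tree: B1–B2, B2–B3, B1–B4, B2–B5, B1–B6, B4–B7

A tree decomposition must satisfy three properties: every vertex lies in some bag; for every edge, both endpoints lie together in some bag; and for every vertex, the bags containing it form a connected subtree. Here vertex a appears in no bag, so the decomposition is invalid.

No — vertex a appears in no bag.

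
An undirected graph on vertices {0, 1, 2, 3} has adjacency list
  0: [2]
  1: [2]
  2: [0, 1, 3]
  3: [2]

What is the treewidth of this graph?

1

A width-1 tree decomposition is:
Bags: B1 = {0, 2}  B2 = {1, 2}  B3 = {2, 3}
Tree: B1–B2, B1–B3
Every bag has size at most 2, so the width is 2 − 1 = 1 and tw(G) ≤ 1. G has an edge, so its treewidth is at least 1. Therefore the treewidth is 1.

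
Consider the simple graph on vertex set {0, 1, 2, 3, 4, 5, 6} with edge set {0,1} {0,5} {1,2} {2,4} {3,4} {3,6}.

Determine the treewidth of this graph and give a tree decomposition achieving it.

The largest bag has 2 vertices, giving width 1; this decomposition certifies tw(G) ≤ 1. Since G has at least one edge (e.g. 6–3), it is not an edgeless graph, so tw(G) ≥ 1. The upper and lower bounds meet at 1, so that is the treewidth.

Treewidth 1.
One such decomposition:
Bags: B1 = {3, 6}  B2 = {3, 4}  B3 = {2, 4}  B4 = {1, 2}  B5 = {0, 1}  B6 = {0, 5}
Tree: B1–B2, B2–B3, B3–B4, B4–B5, B5–B6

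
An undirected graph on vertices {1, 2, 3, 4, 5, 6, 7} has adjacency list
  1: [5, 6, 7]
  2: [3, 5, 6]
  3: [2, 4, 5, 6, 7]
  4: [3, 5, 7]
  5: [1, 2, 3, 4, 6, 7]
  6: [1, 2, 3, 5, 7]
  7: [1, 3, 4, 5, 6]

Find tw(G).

3

A width-3 tree decomposition is:
Bags: B1 = {3, 4, 5, 7}  B2 = {3, 5, 6, 7}  B3 = {2, 3, 5, 6}  B4 = {1, 5, 6, 7}
Tree: B1–B2, B2–B3, B2–B4
Every bag has size at most 4, so the width is 4 − 1 = 3 and tw(G) ≤ 3. For the lower bound, the 4 vertices {1, 5, 6, 7} are pairwise adjacent, and any tree decomposition puts a clique entirely inside one bag — forcing width ≥ 3. The upper and lower bounds meet at 3, so that is the treewidth.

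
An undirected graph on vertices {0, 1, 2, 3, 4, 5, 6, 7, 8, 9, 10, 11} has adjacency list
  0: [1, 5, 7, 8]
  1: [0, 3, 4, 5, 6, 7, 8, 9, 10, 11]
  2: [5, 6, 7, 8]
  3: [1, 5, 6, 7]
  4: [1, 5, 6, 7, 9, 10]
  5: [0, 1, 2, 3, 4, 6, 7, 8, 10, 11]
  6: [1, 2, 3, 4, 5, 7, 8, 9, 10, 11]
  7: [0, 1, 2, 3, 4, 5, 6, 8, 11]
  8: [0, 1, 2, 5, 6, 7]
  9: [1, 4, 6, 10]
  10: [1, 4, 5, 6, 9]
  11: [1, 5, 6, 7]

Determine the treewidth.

4

A width-4 tree decomposition is:
Bags: B1 = {0, 1, 5, 7, 8}  B2 = {1, 5, 6, 7, 8}  B3 = {1, 4, 5, 6, 7}  B4 = {2, 5, 6, 7, 8}  B5 = {1, 4, 5, 6, 10}  B6 = {1, 3, 5, 6, 7}  B7 = {1, 4, 6, 9, 10}  B8 = {1, 5, 6, 7, 11}
Tree: B1–B2, B2–B3, B2–B4, B3–B5, B3–B6, B5–B7, B2–B8
Each bag holds 5 vertices, so the decomposition has width 4, which upper-bounds the treewidth. For the lower bound, the 5 vertices {1, 4, 6, 9, 10} are pairwise adjacent, and any tree decomposition puts a clique entirely inside one bag — forcing width ≥ 4. The upper and lower bounds meet at 4, so that is the treewidth.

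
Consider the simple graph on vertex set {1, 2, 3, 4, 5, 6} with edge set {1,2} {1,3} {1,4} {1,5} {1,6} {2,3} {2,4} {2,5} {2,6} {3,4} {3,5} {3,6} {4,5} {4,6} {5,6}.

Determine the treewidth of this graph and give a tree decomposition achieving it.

With just one bag of size 6, the width is 6 − 1 = 5, so tw(G) ≤ 5. On the other hand G contains the 6-clique {1, 2, 3, 4, 5, 6}. A clique must lie in a single bag of any decomposition, so no decomposition can have width below 5. Combining the bounds, tw(G) = 5.

Treewidth 5.
One optimal decomposition is:
Bags: B1 = {1, 2, 3, 4, 5, 6}
Tree: (single bag)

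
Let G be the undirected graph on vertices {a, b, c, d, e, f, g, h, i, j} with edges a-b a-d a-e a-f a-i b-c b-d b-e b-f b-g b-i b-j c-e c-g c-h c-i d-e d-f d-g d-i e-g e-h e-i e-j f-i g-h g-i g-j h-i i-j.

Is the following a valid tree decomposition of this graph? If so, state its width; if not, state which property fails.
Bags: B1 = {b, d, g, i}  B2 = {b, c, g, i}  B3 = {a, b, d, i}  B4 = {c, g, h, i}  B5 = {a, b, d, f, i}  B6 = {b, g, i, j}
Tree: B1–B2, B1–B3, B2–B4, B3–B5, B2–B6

No — vertex e appears in no bag.

A tree decomposition must satisfy three properties: every vertex lies in some bag; for every edge, both endpoints lie together in some bag; and for every vertex, the bags containing it form a connected subtree. Here vertex e appears in no bag, so the decomposition is invalid.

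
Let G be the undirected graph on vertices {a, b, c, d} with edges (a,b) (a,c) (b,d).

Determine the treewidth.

1

A width-1 tree decomposition is:
Bags: B1 = {b, d}  B2 = {a, b}  B3 = {a, c}
Tree: B1–B2, B2–B3
Each bag holds 2 vertices, so the decomposition has width 1, which upper-bounds the treewidth. Since G has at least one edge (e.g. d–b), it is not an edgeless graph, so tw(G) ≥ 1. Therefore the treewidth is 1.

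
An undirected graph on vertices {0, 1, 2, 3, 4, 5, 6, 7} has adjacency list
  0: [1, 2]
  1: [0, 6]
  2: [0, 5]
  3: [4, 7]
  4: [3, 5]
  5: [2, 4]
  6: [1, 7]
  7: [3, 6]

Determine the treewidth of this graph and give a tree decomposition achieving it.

Each bag holds 3 vertices, so the decomposition has width 2, which upper-bounds the treewidth. For the lower bound, G contains the cycle 1–0–2–5–4–3–7–6–1, so G is not a forest; only forests have treewidth ≤ 1, hence tw(G) ≥ 2. Combining the bounds, tw(G) = 2.

Treewidth 2.
One such decomposition:
Bags: B1 = {0, 1, 2}  B2 = {1, 2, 5}  B3 = {1, 4, 5}  B4 = {1, 3, 4}  B5 = {1, 3, 7}  B6 = {1, 6, 7}
Tree: B1–B2, B2–B3, B3–B4, B4–B5, B5–B6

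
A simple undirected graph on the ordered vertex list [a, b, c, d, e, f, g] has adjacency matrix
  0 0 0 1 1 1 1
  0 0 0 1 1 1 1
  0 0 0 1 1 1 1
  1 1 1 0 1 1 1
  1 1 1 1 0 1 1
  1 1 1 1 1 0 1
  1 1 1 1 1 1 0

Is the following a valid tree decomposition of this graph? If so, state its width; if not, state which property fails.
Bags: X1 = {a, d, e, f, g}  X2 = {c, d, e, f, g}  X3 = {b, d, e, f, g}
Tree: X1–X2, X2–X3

Yes; width 4.

Checking the three conditions: (i) the bags cover all of {a, b, c, d, e, f, g}; (ii) for each edge, some bag contains both endpoints; (iii) the bags containing any fixed vertex form a subtree. All hold, so the decomposition is valid with width 5 − 1 = 4.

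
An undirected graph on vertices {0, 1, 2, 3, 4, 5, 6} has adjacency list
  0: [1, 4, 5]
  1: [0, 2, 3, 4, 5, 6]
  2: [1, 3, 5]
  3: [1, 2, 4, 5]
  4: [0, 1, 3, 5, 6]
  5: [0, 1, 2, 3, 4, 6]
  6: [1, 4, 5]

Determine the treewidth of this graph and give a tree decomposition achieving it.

Every bag has size at most 4, so the width is 4 − 1 = 3 and tw(G) ≤ 3. Conversely, {1, 2, 3, 5} is a clique of size 4, and the vertices of any clique must share a bag in every tree decomposition; so some bag has ≥ 4 vertices and tw(G) ≥ 3. The upper and lower bounds meet at 3, so that is the treewidth.

Treewidth 3.
Bags: B1 = {1, 3, 4, 5}  B2 = {1, 4, 5, 6}  B3 = {0, 1, 4, 5}  B4 = {1, 2, 3, 5}
Tree: B1–B2, B2–B3, B1–B4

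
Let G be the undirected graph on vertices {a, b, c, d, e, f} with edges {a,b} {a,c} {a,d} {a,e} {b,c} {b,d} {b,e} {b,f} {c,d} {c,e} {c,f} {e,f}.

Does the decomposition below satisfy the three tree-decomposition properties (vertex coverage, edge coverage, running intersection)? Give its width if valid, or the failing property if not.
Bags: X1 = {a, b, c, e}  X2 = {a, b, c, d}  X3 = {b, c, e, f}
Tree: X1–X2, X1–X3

Checking the three conditions: (i) the bags cover all of {a, b, c, d, e, f}; (ii) for each edge, some bag contains both endpoints; (iii) the bags containing any fixed vertex form a subtree. All hold, so the decomposition is valid with width 4 − 1 = 3.

Yes; width 3.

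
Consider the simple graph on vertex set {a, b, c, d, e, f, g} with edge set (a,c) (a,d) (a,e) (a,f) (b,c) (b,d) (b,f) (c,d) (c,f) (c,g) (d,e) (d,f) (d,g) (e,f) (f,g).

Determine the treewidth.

3

A width-3 tree decomposition is:
Bags: B1 = {c, d, f, g}  B2 = {b, c, d, f}  B3 = {a, c, d, f}  B4 = {a, d, e, f}
Tree: B1–B2, B2–B3, B3–B4
Every bag has size at most 4, so the width is 4 − 1 = 3 and tw(G) ≤ 3. For the lower bound, the 4 vertices {a, d, e, f} are pairwise adjacent, and any tree decomposition puts a clique entirely inside one bag — forcing width ≥ 3. Combining the bounds, tw(G) = 3.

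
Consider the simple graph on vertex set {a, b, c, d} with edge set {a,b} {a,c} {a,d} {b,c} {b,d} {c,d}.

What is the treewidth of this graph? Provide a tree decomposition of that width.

A single bag containing all 4 vertices is trivially a valid decomposition of width 3. On the other hand G contains the 4-clique {a, b, c, d}. A clique must lie in a single bag of any decomposition, so no decomposition can have width below 3. The upper and lower bounds meet at 3, so that is the treewidth.

Treewidth 3.
One such decomposition:
Bags: B1 = {a, b, c, d}
Tree: (single bag)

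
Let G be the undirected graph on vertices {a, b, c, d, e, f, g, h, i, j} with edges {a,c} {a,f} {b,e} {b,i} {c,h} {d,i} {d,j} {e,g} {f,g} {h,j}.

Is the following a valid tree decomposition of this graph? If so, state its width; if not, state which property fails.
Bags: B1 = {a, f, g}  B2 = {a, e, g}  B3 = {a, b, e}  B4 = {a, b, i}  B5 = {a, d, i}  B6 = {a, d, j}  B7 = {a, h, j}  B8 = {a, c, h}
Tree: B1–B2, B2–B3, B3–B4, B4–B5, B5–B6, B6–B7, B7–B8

Yes; width 2.

Checking the three conditions: (i) the bags cover all of {a, b, c, d, e, f, g, h, i, j}; (ii) for each edge, some bag contains both endpoints; (iii) the bags containing any fixed vertex form a subtree. All hold, so the decomposition is valid with width 3 − 1 = 2.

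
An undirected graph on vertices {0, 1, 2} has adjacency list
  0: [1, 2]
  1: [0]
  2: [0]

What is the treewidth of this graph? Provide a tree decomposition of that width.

Each bag holds 2 vertices, so the decomposition has width 1, which upper-bounds the treewidth. G has an edge, so its treewidth is at least 1. Therefore the treewidth is 1.

Treewidth 1.
One optimal decomposition is:
Bags: B1 = {0, 1}  B2 = {0, 2}
Tree: B1–B2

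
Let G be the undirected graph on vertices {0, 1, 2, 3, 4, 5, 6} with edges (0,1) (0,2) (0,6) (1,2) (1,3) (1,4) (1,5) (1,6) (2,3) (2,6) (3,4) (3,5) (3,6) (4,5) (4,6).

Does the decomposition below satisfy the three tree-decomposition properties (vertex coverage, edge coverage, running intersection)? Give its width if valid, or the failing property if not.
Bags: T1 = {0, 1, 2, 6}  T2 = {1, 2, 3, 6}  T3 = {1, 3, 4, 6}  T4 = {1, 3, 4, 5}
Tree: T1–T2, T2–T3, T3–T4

Yes; width 3.

Vertex coverage: the bags together contain {0, 1, 2, 3, 4, 5, 6}, the full vertex set. Edge coverage: each edge of G has both endpoints in at least one bag. Running intersection: for every vertex, the bags containing it form a connected subtree. All three properties hold, so this is a valid tree decomposition of width max|bag| − 1 = 3, and hence tw(G) ≤ 3.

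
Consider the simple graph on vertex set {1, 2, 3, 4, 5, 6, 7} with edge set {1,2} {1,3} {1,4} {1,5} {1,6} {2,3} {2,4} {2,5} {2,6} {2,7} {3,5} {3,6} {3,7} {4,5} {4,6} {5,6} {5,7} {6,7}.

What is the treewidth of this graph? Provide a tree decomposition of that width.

The largest bag has 5 vertices, giving width 4; this decomposition certifies tw(G) ≤ 4. Conversely, {1, 2, 3, 5, 6} is a clique of size 5, and the vertices of any clique must share a bag in every tree decomposition; so some bag has ≥ 5 vertices and tw(G) ≥ 4. The upper and lower bounds meet at 4, so that is the treewidth.

Treewidth 4.
One such decomposition:
Bags: B1 = {1, 2, 3, 5, 6}  B2 = {1, 2, 4, 5, 6}  B3 = {2, 3, 5, 6, 7}
Tree: B1–B2, B1–B3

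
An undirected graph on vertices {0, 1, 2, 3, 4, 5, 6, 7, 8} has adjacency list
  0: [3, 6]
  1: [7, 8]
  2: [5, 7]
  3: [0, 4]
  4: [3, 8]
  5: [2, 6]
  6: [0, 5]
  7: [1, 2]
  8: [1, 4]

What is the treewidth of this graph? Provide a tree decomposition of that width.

Each bag holds 3 vertices, so the decomposition has width 2, which upper-bounds the treewidth. Since 6–5–2–7–1–8–4–3–0–6 is a cycle in G, G is not acyclic. Forests are exactly the graphs of treewidth ≤ 1, so tw(G) ≥ 2. Hence tw(G) = 2 exactly.

Treewidth 2.
One such decomposition:
Bags: B1 = {2, 5, 6}  B2 = {2, 6, 7}  B3 = {1, 6, 7}  B4 = {1, 6, 8}  B5 = {4, 6, 8}  B6 = {3, 4, 6}  B7 = {0, 3, 6}
Tree: B1–B2, B2–B3, B3–B4, B4–B5, B5–B6, B6–B7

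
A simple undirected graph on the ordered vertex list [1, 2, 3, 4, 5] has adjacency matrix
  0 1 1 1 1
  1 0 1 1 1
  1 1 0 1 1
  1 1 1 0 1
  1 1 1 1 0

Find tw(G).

4

A width-4 tree decomposition is:
Bags: B1 = {1, 2, 3, 4, 5}
Tree: (single bag)
With just one bag of size 5, the width is 5 − 1 = 4, so tw(G) ≤ 4. For the lower bound, the 5 vertices {1, 2, 3, 4, 5} are pairwise adjacent, and any tree decomposition puts a clique entirely inside one bag — forcing width ≥ 4. Combining the bounds, tw(G) = 4.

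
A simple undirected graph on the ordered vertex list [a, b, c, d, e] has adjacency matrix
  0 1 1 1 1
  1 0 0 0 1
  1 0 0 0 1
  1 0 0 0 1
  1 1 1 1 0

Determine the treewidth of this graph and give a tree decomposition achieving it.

Treewidth 2.
One optimal decomposition is:
Bags: B1 = {a, b, e}  B2 = {a, d, e}  B3 = {a, c, e}
Tree: B1–B2, B1–B3

Each bag holds 3 vertices, so the decomposition has width 2, which upper-bounds the treewidth. Conversely, {a, d, e} is a clique of size 3, and the vertices of any clique must share a bag in every tree decomposition; so some bag has ≥ 3 vertices and tw(G) ≥ 2. The upper and lower bounds meet at 2, so that is the treewidth.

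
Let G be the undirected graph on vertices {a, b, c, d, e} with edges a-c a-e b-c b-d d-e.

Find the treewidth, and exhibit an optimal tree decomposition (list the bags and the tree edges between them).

Each bag holds 3 vertices, so the decomposition has width 2, which upper-bounds the treewidth. The edges a–c–b–d–e–a form a cycle, so G is not a tree and its treewidth is at least 2. Therefore the treewidth is 2.

Treewidth 2.
Bags: B1 = {a, b, c}  B2 = {a, b, d}  B3 = {a, d, e}
Tree: B1–B2, B2–B3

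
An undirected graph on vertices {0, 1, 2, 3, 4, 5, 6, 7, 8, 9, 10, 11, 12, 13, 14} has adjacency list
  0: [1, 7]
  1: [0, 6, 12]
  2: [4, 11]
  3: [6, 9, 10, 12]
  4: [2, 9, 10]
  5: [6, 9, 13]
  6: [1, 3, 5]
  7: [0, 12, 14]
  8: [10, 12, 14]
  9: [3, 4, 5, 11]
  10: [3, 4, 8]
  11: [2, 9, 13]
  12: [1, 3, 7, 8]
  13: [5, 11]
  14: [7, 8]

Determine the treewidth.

A width-3 tree decomposition is:
Bags: B1 = {0, 1, 7, 14}  B2 = {1, 7, 12, 14}  B3 = {1, 8, 12, 14}  B4 = {1, 6, 8, 12}  B5 = {3, 6, 8, 12}  B6 = {3, 6, 8, 10}  B7 = {3, 5, 6, 10}  B8 = {3, 5, 9, 10}  B9 = {4, 5, 9, 10}  B10 = {4, 5, 9, 13}  B11 = {4, 9, 11, 13}  B12 = {2, 4, 11, 13}
Tree: B1–B2, B2–B3, B3–B4, B4–B5, B5–B6, B6–B7, B7–B8, B8–B9, B9–B10, B10–B11, B11–B12
Every bag has size at most 4, so the width is 4 − 1 = 3 and tw(G) ≤ 3. For the lower bound: the 4 vertex sets {0,7,14}, {1}, {12}, {3,6,8,10} are disjoint, each induces a connected subgraph, and every pair is joined by at least one edge of G. Contracting each set to a single vertex therefore yields K_{4} as a minor, and since treewidth is minor-monotone, tw(G) ≥ tw(K_{4}) = 3. The upper and lower bounds meet at 3, so that is the treewidth.

3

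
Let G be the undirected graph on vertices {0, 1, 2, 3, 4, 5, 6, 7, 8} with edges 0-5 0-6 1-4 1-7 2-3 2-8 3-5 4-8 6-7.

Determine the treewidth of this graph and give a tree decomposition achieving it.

Treewidth 2.
One optimal decomposition is:
Bags: B1 = {0, 3, 5}  B2 = {0, 2, 3}  B3 = {0, 2, 8}  B4 = {0, 4, 8}  B5 = {0, 1, 4}  B6 = {0, 1, 7}  B7 = {0, 6, 7}
Tree: B1–B2, B2–B3, B3–B4, B4–B5, B5–B6, B6–B7

The largest bag has 3 vertices, giving width 2; this decomposition certifies tw(G) ≤ 2. For the lower bound, G contains the cycle 0–5–3–2–8–4–1–7–6–0, so G is not a forest; only forests have treewidth ≤ 1, hence tw(G) ≥ 2. Combining the bounds, tw(G) = 2.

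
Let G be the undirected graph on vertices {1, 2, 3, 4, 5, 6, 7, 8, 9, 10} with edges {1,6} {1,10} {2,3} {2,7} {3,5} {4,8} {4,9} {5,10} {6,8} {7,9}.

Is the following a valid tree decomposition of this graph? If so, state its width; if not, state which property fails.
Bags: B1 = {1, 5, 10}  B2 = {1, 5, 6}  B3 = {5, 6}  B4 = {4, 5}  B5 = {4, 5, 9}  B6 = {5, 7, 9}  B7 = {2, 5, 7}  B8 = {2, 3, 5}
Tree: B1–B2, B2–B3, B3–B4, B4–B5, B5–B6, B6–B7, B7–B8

No — vertex 8 appears in no bag.

A tree decomposition must satisfy three properties: every vertex lies in some bag; for every edge, both endpoints lie together in some bag; and for every vertex, the bags containing it form a connected subtree. Here vertex 8 appears in no bag, so the decomposition is invalid.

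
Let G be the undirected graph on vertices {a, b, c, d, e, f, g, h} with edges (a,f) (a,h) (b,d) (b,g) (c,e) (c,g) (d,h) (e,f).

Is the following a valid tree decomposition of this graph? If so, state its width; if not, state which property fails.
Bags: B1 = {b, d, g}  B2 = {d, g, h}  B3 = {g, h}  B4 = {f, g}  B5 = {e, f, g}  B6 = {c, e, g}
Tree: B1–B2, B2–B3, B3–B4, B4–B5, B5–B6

A tree decomposition must satisfy three properties: every vertex lies in some bag; for every edge, both endpoints lie together in some bag; and for every vertex, the bags containing it form a connected subtree. Here vertex a appears in no bag, so the decomposition is invalid.

No — vertex a appears in no bag.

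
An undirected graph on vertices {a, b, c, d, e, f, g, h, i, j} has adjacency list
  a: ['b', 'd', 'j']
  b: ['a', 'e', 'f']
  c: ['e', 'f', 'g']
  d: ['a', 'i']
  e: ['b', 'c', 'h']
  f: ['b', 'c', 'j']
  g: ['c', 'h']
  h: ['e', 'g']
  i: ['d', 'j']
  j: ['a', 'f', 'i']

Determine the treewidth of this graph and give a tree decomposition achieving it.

Each bag holds 3 vertices, so the decomposition has width 2, which upper-bounds the treewidth. For the lower bound, G contains the cycle g–h–e–c–g, so G is not a forest; only forests have treewidth ≤ 1, hence tw(G) ≥ 2. The upper and lower bounds meet at 2, so that is the treewidth.

Treewidth 2.
One optimal decomposition is:
Bags: B1 = {c, g, h}  B2 = {c, e, h}  B3 = {c, e, f}  B4 = {b, e, f}  B5 = {b, f, j}  B6 = {a, b, j}  B7 = {a, i, j}  B8 = {a, d, i}
Tree: B1–B2, B2–B3, B3–B4, B4–B5, B5–B6, B6–B7, B7–B8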